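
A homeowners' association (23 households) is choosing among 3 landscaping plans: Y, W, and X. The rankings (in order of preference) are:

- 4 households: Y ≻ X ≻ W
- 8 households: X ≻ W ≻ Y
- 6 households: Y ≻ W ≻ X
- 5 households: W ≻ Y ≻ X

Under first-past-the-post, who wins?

First-place votes: Y 10, W 5, X 8.
Y has the most first-place votes.

Y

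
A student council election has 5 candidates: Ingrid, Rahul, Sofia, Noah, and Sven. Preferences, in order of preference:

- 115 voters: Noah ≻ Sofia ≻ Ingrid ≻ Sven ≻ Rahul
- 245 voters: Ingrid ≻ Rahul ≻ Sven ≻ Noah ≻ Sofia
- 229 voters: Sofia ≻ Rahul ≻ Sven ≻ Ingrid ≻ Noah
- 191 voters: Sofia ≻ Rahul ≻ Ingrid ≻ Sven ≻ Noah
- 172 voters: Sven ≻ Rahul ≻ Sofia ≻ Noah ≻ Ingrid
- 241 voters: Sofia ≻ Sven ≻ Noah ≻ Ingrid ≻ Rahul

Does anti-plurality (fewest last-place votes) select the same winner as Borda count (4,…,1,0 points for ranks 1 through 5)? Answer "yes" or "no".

Anti-plurality — last-place votes: Ingrid 172, Rahul 356, Sofia 245, Noah 420, Sven 0. Winner: Sven.
Borda — scores: Ingrid 2062, Rahul 2511, Sofia 3333, Noah 1359, Sven 2665. Winner: Sofia.
The two methods disagree.

no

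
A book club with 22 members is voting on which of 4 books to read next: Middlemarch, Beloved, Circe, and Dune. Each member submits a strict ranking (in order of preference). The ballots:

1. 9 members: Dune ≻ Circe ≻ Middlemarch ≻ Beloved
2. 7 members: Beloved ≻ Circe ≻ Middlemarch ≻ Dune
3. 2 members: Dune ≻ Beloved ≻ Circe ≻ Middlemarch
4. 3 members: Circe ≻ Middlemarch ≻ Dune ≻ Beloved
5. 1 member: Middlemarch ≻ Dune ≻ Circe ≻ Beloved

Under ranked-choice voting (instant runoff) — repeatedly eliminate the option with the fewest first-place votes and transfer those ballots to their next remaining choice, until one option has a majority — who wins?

Round 1: Middlemarch 1, Beloved 7, Circe 3, Dune 11. Eliminate Middlemarch.
Round 2: Beloved 7, Circe 3, Dune 12. Dune has a majority.

Dune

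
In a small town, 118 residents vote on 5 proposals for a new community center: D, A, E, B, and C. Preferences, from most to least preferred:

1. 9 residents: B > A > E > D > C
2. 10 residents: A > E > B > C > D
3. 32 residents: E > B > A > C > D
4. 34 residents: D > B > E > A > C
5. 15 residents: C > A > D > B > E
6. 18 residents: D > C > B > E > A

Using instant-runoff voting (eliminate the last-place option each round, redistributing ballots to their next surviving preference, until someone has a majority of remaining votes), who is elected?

Round 1: D 52, A 10, E 32, B 9, C 15. Eliminate B.
Round 2: D 52, A 19, E 32, C 15. Eliminate C.
Round 3: D 52, A 34, E 32. Eliminate E.
Round 4: D 52, A 66. A has a majority.

A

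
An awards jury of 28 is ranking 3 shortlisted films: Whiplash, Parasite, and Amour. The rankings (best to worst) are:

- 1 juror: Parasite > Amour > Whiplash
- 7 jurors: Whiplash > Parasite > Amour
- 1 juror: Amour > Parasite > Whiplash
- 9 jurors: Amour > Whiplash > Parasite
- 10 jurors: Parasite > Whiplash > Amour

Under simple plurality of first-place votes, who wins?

First-place votes: Whiplash 7, Parasite 11, Amour 10.
Parasite has the most first-place votes.

Parasite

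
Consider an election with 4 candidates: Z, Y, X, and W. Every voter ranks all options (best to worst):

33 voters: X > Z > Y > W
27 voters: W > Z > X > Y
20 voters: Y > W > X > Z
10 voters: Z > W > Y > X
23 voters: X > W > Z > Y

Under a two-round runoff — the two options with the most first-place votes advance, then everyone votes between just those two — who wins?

W

Round 1 first-place votes: Z 10, Y 20, X 56, W 27.
X and W advance.
Runoff: X is preferred to W by 56 voters; W by 57.
W wins the runoff.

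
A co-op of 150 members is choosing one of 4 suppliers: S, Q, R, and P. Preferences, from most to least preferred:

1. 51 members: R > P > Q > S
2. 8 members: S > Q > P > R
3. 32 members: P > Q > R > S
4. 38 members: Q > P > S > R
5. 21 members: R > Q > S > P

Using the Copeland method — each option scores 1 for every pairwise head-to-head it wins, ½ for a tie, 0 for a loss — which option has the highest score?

P

S: loses to Q, R, and P → score 0.
Q: beats S and R; loses to P → score 2.
R: beats S; loses to Q and P → score 1.
P: beats S, Q, and R → score 3.
P has the best pairwise record.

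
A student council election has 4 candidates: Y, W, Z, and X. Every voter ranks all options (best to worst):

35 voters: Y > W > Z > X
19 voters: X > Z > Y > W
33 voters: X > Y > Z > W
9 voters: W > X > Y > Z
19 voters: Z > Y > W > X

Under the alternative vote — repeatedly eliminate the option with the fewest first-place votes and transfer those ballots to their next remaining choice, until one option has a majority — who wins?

Round 1: Y 35, W 9, Z 19, X 52. Eliminate W.
Round 2: Y 35, Z 19, X 61. X has a majority.

X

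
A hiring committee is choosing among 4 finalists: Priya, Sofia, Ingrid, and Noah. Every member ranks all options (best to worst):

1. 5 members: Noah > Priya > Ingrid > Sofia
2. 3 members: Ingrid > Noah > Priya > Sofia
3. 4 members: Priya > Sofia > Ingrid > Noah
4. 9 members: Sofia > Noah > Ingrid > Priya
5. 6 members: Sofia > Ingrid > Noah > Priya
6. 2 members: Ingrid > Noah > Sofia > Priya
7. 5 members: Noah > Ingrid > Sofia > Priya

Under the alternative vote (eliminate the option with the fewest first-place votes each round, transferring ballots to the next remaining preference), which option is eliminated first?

Priya

Round 1: Priya 4, Sofia 15, Ingrid 5, Noah 10. Eliminate Priya.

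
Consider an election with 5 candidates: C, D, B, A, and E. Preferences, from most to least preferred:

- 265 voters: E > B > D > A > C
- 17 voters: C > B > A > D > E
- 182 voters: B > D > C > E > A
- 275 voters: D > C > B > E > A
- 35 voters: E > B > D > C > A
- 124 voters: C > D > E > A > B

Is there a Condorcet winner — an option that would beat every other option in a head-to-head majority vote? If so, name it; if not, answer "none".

B

B vs C: 482–416 for B.
B vs D: 499–399 for B.
B vs A: 774–124 for B.
B vs E: 474–424 for B.
B beats every other option head-to-head.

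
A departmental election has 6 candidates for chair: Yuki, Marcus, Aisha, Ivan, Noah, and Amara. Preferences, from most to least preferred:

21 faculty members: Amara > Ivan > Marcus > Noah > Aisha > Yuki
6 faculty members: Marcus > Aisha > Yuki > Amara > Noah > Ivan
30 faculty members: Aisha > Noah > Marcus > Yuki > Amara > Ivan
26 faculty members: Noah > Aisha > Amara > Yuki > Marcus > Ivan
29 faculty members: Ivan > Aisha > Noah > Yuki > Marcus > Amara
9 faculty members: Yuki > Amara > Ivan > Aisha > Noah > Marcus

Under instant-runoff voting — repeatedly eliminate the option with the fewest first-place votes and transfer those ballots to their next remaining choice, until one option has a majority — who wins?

Aisha

Round 1: Yuki 9, Marcus 6, Aisha 30, Ivan 29, Noah 26, Amara 21. Eliminate Marcus.
Round 2: Yuki 9, Aisha 36, Ivan 29, Noah 26, Amara 21. Eliminate Yuki.
Round 3: Aisha 36, Ivan 29, Noah 26, Amara 30. Eliminate Noah.
Round 4: Aisha 62, Ivan 29, Amara 30. Aisha has a majority.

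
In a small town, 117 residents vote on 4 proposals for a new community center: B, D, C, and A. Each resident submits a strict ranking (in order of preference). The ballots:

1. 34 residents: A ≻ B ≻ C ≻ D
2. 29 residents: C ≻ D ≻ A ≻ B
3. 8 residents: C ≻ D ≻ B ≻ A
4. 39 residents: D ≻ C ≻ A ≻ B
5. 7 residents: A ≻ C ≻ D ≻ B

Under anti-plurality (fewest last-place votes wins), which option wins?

C

Last-place votes: B 75, D 34, C 0, A 8.
C is ranked last by the fewest voters, so C wins.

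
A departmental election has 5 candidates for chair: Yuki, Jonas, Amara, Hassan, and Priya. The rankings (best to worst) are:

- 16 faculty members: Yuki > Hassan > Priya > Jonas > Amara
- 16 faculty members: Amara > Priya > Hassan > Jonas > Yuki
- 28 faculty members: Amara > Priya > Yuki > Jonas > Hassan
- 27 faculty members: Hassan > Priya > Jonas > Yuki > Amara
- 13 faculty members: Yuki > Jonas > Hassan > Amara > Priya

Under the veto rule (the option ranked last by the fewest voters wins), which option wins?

Last-place votes: Yuki 16, Jonas 0, Amara 43, Hassan 28, Priya 13.
Jonas is ranked last by the fewest voters, so Jonas wins.

Jonas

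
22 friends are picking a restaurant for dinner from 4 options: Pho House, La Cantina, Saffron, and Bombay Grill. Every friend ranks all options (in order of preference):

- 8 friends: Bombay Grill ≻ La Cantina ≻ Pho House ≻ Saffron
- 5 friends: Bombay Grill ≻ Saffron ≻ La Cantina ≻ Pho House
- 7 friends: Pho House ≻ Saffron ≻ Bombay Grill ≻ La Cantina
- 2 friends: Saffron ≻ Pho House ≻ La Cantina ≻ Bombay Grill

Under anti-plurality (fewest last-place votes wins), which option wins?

Bombay Grill

Last-place votes: Pho House 5, La Cantina 7, Saffron 8, Bombay Grill 2.
Bombay Grill is ranked last by the fewest voters, so Bombay Grill wins.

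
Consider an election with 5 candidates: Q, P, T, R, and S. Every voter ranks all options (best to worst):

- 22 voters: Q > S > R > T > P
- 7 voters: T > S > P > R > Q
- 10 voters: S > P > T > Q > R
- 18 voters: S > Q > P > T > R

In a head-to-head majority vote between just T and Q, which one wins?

Voters preferring T to Q: 17; preferring Q to T: 40.
Q wins the head-to-head.

Q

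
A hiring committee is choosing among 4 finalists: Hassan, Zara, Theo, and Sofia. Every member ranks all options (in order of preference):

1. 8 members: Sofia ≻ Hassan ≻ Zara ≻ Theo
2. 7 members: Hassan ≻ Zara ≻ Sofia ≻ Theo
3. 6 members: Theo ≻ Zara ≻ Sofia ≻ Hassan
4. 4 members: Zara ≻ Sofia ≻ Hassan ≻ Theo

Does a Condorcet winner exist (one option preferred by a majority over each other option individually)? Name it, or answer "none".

Checking pairwise contests:
Sofia beats Hassan 18–7.
Hassan beats Zara 15–10.
Hassan beats Theo 19–6.
Zara beats Sofia 17–8.
Every option loses at least one head-to-head, so there is no Condorcet winner.

none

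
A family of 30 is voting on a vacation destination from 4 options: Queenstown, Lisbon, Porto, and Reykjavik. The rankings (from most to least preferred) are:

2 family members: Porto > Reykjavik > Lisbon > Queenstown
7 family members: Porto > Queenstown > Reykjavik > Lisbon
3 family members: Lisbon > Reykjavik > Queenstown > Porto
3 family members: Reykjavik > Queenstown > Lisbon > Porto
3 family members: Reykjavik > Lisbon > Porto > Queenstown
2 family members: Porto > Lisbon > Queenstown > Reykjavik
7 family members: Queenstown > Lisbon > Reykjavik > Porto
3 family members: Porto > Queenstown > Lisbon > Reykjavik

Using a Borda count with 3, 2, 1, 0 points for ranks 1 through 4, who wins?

Queenstown: 2·0 + 7·2 + 3·1 + 3·2 + 3·0 + 2·1 + 7·3 + 3·2 = 52
Lisbon: 2·1 + 7·0 + 3·3 + 3·1 + 3·2 + 2·2 + 7·2 + 3·1 = 41
Porto: 2·3 + 7·3 + 3·0 + 3·0 + 3·1 + 2·3 + 7·0 + 3·3 = 45
Reykjavik: 2·2 + 7·1 + 3·2 + 3·3 + 3·3 + 2·0 + 7·1 + 3·0 = 42
Queenstown has the highest Borda score (52).

Queenstown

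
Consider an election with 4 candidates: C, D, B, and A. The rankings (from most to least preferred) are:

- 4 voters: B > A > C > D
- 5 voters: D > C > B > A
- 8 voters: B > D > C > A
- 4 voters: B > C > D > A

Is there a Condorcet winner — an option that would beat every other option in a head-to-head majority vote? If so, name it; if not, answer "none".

B vs C: 16–5 for B.
B vs D: 16–5 for B.
B vs A: 21–0 for B.
B beats every other option head-to-head.

B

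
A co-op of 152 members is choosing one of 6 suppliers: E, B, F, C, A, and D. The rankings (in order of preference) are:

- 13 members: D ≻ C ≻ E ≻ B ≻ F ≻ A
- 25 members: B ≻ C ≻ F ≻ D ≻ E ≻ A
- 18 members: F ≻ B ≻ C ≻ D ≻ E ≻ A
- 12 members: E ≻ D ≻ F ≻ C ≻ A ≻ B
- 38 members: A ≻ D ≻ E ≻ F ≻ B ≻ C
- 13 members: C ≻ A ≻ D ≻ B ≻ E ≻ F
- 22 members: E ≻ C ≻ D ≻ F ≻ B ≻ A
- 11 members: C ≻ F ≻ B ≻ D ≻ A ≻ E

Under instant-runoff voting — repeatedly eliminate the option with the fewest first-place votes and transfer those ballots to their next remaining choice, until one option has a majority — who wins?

Round 1: E 34, B 25, F 18, C 24, A 38, D 13. Eliminate D.
Round 2: E 34, B 25, F 18, C 37, A 38. Eliminate F.
Round 3: E 34, B 43, C 37, A 38. Eliminate E.
Round 4: B 43, C 71, A 38. Eliminate A.
Round 5: B 81, C 71. B has a majority.

B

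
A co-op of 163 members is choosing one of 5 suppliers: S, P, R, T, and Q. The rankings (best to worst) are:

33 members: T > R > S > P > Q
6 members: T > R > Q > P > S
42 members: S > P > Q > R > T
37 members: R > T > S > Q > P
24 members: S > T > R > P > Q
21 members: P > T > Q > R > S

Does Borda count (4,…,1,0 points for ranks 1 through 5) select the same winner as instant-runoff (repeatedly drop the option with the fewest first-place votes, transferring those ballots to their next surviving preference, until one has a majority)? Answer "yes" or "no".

Borda — scores: S 404, P 273, R 376, T 402, Q 175. Winner: S.
Instant-runoff — R1 S 66, P 21, R 37, T 39, Q 0 (Q out); R2 S 66, P 21, R 37, T 39 (P out); R3 S 66, R 37, T 60 (R out); R4 S 66, T 97 (T winner). Winner: T.
The two methods disagree.

no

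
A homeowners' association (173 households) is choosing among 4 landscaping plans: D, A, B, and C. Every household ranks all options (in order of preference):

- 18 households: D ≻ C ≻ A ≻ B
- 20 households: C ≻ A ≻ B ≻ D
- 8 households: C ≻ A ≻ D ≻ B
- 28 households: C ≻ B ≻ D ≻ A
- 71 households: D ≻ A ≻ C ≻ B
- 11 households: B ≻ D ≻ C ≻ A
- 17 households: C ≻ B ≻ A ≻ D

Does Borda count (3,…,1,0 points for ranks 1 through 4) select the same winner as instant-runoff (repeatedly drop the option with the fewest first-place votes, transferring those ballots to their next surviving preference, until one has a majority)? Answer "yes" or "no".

Borda — scores: D 325, A 233, B 143, C 337. Winner: C.
Instant-runoff — R1 D 89, A 0, B 11, C 73 (D winner). Winner: D.
The two methods disagree.

no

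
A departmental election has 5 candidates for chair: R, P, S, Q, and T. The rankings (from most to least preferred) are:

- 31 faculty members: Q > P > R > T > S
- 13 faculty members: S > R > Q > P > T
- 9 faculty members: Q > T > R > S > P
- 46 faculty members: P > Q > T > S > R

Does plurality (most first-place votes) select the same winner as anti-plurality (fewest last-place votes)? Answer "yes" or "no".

no

Plurality — first-place votes: R 0, P 46, S 13, Q 40, T 0. Winner: P.
Anti-plurality — last-place votes: R 46, P 9, S 31, Q 0, T 13. Winner: Q.
The two methods disagree.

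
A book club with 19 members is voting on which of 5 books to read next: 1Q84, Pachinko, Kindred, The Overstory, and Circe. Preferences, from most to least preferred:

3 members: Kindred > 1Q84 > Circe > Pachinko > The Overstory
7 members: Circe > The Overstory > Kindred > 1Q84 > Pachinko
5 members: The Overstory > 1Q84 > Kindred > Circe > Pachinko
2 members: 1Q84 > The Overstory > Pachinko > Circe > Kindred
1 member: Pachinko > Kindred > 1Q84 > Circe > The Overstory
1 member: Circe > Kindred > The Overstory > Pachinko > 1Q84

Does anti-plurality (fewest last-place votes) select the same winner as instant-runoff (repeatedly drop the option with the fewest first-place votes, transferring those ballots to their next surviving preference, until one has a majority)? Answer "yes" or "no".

yes

Anti-plurality — last-place votes: 1Q84 1, Pachinko 12, Kindred 2, The Overstory 4, Circe 0. Winner: Circe.
Instant-runoff — R1 1Q84 2, Pachinko 1, Kindred 3, The Overstory 5, Circe 8 (Pachinko out); R2 1Q84 2, Kindred 4, The Overstory 5, Circe 8 (1Q84 out); R3 Kindred 4, The Overstory 7, Circe 8 (Kindred out); R4 The Overstory 7, Circe 12 (Circe winner). Winner: Circe.
The two methods agree.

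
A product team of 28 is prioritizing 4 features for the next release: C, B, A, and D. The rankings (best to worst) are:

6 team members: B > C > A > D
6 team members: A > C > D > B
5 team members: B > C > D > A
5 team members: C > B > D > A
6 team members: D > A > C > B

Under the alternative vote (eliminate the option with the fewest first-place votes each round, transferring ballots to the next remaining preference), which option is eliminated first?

C

Round 1: C 5, B 11, A 6, D 6. Eliminate C.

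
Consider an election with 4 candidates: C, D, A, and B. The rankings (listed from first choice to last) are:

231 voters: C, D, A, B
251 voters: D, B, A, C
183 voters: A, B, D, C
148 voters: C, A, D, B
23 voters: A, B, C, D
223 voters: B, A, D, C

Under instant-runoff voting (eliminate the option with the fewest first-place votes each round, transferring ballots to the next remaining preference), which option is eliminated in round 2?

Round 1: C 379, D 251, A 206, B 223. Eliminate A.
Round 2: C 379, D 251, B 429. Eliminate D.

D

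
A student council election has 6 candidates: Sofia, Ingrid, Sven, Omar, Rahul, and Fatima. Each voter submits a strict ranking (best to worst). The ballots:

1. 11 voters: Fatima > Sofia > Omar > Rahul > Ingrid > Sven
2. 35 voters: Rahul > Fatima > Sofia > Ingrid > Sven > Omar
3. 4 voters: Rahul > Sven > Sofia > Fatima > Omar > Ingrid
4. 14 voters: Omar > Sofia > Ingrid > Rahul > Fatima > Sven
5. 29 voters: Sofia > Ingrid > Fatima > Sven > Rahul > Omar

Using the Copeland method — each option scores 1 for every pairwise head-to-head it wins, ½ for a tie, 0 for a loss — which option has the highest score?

Sofia: beats Ingrid, Sven, Omar, Rahul, and Fatima → score 5.
Ingrid: beats Sven and Omar; loses to Sofia, Rahul, and Fatima → score 2.
Sven: beats Omar; loses to Sofia, Ingrid, Rahul, and Fatima → score 1.
Omar: loses to Sofia, Ingrid, Sven, Rahul, and Fatima → score 0.
Rahul: beats Ingrid, Sven, Omar, and Fatima; loses to Sofia → score 4.
Fatima: beats Ingrid, Sven, and Omar; loses to Sofia and Rahul → score 3.
Sofia has the best pairwise record.

Sofia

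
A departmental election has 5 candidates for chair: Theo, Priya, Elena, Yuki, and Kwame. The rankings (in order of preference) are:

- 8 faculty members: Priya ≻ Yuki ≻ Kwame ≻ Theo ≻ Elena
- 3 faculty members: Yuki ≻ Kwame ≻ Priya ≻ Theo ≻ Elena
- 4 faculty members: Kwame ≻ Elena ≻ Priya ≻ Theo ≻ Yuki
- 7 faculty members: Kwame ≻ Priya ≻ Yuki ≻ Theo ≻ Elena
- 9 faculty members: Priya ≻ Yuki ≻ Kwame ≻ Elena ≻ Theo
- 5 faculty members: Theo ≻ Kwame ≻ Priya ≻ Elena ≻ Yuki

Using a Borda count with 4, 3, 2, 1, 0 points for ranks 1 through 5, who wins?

Theo: 8·1 + 3·1 + 4·1 + 7·1 + 9·0 + 5·4 = 42
Priya: 8·4 + 3·2 + 4·2 + 7·3 + 9·4 + 5·2 = 113
Elena: 8·0 + 3·0 + 4·3 + 7·0 + 9·1 + 5·1 = 26
Yuki: 8·3 + 3·4 + 4·0 + 7·2 + 9·3 + 5·0 = 77
Kwame: 8·2 + 3·3 + 4·4 + 7·4 + 9·2 + 5·3 = 102
Priya has the highest Borda score (113).

Priya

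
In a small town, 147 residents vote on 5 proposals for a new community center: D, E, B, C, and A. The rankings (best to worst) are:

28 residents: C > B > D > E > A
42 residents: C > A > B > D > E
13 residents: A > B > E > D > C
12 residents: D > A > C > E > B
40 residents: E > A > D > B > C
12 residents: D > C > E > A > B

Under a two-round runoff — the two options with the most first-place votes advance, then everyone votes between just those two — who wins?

Round 1 first-place votes: D 24, E 40, B 0, C 70, A 13.
C and E advance.
Runoff: C is preferred to E by 94 voters; E by 53.
C wins the runoff.

C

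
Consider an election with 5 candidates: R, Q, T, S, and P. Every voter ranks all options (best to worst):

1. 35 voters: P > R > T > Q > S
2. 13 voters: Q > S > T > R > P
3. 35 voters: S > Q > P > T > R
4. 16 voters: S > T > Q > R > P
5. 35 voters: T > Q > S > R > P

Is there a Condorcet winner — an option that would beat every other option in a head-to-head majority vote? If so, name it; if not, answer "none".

Checking pairwise contests:
Q beats R 99–35.
T beats Q 86–48.
P beats T 70–64.
Q beats S 83–51.
Q beats P 99–35.
Every option loses at least one head-to-head, so there is no Condorcet winner.

none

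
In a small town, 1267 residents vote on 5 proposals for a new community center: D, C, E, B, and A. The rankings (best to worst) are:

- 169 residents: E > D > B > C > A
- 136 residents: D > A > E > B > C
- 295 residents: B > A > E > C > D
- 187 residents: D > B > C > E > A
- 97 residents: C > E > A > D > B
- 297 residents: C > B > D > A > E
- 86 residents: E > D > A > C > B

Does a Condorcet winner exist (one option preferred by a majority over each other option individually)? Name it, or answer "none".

Checking pairwise contests:
C beats D 689–578.
E beats C 686–581.
B beats E 779–488.
D beats B 675–592.
D beats A 875–392.
Every option loses at least one head-to-head, so there is no Condorcet winner.

none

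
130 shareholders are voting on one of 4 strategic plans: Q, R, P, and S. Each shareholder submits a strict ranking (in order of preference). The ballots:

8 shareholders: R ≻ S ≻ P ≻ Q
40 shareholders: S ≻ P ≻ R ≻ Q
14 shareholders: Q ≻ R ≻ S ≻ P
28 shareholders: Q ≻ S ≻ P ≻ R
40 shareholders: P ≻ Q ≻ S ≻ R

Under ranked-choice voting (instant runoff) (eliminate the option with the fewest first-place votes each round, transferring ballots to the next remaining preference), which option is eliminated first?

Round 1: Q 42, R 8, P 40, S 40. Eliminate R.

R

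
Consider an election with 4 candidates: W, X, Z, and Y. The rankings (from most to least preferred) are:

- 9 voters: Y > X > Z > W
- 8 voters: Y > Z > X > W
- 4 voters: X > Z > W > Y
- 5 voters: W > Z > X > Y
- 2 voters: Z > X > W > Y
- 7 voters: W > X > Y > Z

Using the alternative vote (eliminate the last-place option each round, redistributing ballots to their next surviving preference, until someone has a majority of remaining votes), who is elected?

Round 1: W 12, X 4, Z 2, Y 17. Eliminate Z.
Round 2: W 12, X 6, Y 17. Eliminate X.
Round 3: W 18, Y 17. W has a majority.

W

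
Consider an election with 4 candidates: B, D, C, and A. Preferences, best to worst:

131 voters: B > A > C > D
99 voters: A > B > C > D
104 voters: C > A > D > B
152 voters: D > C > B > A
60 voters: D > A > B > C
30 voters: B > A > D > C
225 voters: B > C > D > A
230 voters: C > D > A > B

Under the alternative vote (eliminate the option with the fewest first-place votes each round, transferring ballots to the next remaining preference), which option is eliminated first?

A

Round 1: B 386, D 212, C 334, A 99. Eliminate A.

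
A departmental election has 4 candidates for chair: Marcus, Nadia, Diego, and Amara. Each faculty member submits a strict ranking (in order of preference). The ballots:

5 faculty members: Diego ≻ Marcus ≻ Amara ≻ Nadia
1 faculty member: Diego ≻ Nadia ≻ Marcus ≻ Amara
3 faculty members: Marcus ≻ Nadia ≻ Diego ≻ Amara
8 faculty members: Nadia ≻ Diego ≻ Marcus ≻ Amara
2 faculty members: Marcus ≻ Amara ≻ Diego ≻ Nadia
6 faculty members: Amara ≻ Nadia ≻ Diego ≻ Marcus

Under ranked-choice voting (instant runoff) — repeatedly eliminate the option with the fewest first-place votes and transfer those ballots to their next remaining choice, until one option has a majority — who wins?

Round 1: Marcus 5, Nadia 8, Diego 6, Amara 6. Eliminate Marcus.
Round 2: Nadia 11, Diego 6, Amara 8. Eliminate Diego.
Round 3: Nadia 12, Amara 13. Amara has a majority.

Amara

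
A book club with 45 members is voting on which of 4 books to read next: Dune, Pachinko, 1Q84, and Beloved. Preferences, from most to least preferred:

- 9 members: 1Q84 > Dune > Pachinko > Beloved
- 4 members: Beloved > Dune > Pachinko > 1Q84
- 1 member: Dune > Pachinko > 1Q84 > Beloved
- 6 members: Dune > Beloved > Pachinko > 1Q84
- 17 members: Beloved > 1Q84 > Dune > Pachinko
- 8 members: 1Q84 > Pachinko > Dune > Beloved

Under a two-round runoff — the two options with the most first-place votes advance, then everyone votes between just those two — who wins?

Round 1 first-place votes: Dune 7, Pachinko 0, 1Q84 17, Beloved 21.
Beloved and 1Q84 advance.
Runoff: Beloved is preferred to 1Q84 by 27 voters; 1Q84 by 18.
Beloved wins the runoff.

Beloved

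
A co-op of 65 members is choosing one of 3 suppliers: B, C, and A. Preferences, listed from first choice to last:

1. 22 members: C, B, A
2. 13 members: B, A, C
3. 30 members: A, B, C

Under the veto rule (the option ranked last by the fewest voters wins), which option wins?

Last-place votes: B 0, C 43, A 22.
B is ranked last by the fewest voters, so B wins.

B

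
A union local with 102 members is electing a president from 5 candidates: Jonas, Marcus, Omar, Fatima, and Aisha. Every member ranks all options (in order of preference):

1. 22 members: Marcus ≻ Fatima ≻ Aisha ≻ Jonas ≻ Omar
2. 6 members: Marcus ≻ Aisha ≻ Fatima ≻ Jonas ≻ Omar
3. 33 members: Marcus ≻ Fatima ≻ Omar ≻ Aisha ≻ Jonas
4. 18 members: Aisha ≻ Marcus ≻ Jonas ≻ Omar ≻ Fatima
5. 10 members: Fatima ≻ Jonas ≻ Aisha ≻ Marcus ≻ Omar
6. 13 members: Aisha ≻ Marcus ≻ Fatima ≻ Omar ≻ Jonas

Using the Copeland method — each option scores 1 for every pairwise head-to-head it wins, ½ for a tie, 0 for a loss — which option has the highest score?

Jonas: beats Omar; loses to Marcus, Fatima, and Aisha → score 1.
Marcus: beats Jonas, Omar, Fatima, and Aisha → score 4.
Omar: loses to Jonas, Marcus, Fatima, and Aisha → score 0.
Fatima: beats Jonas, Omar, and Aisha; loses to Marcus → score 3.
Aisha: beats Jonas and Omar; loses to Marcus and Fatima → score 2.
Marcus has the best pairwise record.

Marcus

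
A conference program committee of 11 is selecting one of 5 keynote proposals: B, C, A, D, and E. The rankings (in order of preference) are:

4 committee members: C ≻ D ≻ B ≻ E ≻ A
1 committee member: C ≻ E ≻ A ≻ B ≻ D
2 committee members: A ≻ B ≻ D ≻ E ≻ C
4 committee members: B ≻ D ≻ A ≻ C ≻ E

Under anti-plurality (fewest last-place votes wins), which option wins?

Last-place votes: B 0, C 2, A 4, D 1, E 4.
B is ranked last by the fewest voters, so B wins.

B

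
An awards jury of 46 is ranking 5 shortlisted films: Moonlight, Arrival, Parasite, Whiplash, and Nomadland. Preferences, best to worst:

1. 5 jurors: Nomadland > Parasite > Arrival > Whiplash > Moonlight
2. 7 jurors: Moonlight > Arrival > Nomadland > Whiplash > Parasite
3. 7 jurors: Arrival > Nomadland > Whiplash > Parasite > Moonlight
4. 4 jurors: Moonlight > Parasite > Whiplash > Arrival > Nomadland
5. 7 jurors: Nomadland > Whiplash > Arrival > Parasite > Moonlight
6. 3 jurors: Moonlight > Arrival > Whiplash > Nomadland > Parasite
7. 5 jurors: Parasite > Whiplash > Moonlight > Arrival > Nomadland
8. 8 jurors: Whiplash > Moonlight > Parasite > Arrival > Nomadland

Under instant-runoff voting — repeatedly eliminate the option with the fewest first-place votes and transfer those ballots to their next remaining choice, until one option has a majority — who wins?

Round 1: Moonlight 14, Arrival 7, Parasite 5, Whiplash 8, Nomadland 12. Eliminate Parasite.
Round 2: Moonlight 14, Arrival 7, Whiplash 13, Nomadland 12. Eliminate Arrival.
Round 3: Moonlight 14, Whiplash 13, Nomadland 19. Eliminate Whiplash.
Round 4: Moonlight 27, Nomadland 19. Moonlight has a majority.

Moonlight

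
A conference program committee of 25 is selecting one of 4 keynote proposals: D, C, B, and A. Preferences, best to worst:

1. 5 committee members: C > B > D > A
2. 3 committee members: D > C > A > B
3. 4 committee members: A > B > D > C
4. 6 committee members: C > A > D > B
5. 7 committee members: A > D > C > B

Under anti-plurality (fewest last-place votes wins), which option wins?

D

Last-place votes: D 0, C 4, B 16, A 5.
D is ranked last by the fewest voters, so D wins.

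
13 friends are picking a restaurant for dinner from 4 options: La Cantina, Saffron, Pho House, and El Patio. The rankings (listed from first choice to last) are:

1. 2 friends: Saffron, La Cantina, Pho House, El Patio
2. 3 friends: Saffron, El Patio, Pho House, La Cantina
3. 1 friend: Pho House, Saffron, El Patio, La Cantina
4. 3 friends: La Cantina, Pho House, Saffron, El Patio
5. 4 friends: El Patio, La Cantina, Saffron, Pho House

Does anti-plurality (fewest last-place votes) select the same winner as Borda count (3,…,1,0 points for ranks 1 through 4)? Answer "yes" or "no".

yes

Anti-plurality — last-place votes: La Cantina 4, Saffron 0, Pho House 4, El Patio 5. Winner: Saffron.
Borda — scores: La Cantina 21, Saffron 24, Pho House 14, El Patio 19. Winner: Saffron.
The two methods agree.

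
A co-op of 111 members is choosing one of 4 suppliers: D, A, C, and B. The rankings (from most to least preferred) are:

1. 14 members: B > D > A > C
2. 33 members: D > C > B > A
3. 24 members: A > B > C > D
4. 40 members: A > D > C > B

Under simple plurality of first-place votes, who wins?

First-place votes: D 33, A 64, C 0, B 14.
A has the most first-place votes.

A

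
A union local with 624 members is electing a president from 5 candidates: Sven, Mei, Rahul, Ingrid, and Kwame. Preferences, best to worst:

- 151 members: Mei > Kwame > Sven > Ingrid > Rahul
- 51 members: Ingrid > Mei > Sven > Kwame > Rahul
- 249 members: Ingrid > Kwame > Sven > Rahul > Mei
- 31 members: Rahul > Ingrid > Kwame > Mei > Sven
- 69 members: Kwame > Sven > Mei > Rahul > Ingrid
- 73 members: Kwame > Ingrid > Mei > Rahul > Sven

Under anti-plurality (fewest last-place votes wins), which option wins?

Kwame

Last-place votes: Sven 104, Mei 249, Rahul 202, Ingrid 69, Kwame 0.
Kwame is ranked last by the fewest voters, so Kwame wins.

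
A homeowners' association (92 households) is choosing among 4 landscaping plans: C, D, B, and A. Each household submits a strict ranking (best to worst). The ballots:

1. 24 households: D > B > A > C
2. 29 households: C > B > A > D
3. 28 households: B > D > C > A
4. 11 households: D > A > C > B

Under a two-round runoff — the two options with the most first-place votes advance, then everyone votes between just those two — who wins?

Round 1 first-place votes: C 29, D 35, B 28, A 0.
D and C advance.
Runoff: D is preferred to C by 63 voters; C by 29.
D wins the runoff.

D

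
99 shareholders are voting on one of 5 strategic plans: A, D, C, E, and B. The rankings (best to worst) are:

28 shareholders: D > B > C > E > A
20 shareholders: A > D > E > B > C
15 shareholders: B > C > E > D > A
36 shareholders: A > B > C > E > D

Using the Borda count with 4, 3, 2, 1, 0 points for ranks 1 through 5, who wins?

B

A: 28·0 + 20·4 + 15·0 + 36·4 = 224
D: 28·4 + 20·3 + 15·1 + 36·0 = 187
C: 28·2 + 20·0 + 15·3 + 36·2 = 173
E: 28·1 + 20·2 + 15·2 + 36·1 = 134
B: 28·3 + 20·1 + 15·4 + 36·3 = 272
B has the highest Borda score (272).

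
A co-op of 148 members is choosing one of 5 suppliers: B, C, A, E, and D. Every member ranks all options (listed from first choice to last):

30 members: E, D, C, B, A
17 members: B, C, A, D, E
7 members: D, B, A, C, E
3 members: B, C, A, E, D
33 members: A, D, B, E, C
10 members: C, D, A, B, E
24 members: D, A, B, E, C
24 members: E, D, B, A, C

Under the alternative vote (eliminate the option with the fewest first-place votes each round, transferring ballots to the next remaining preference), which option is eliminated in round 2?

Round 1: B 20, C 10, A 33, E 54, D 31. Eliminate C.
Round 2: B 20, A 33, E 54, D 41. Eliminate B.

B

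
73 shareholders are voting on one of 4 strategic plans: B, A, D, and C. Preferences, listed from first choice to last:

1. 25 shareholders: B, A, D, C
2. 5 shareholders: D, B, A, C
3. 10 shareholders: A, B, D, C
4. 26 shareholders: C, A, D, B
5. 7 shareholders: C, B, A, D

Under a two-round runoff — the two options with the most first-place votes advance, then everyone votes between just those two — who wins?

Round 1 first-place votes: B 25, A 10, D 5, C 33.
C and B advance.
Runoff: C is preferred to B by 33 voters; B by 40.
B wins the runoff.

B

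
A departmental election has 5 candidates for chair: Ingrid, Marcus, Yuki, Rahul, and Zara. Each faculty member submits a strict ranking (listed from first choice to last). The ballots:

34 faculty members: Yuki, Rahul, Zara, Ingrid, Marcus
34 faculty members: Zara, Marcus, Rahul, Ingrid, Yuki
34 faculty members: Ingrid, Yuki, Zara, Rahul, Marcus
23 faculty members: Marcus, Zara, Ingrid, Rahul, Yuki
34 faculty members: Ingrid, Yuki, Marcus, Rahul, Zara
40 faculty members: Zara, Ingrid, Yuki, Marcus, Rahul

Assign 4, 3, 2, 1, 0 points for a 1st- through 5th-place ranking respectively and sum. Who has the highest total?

Ingrid: 34·1 + 34·1 + 34·4 + 23·2 + 34·4 + 40·3 = 506
Marcus: 34·0 + 34·3 + 34·0 + 23·4 + 34·2 + 40·1 = 302
Yuki: 34·4 + 34·0 + 34·3 + 23·0 + 34·3 + 40·2 = 420
Rahul: 34·3 + 34·2 + 34·1 + 23·1 + 34·1 + 40·0 = 261
Zara: 34·2 + 34·4 + 34·2 + 23·3 + 34·0 + 40·4 = 501
Ingrid has the highest Borda score (506).

Ingrid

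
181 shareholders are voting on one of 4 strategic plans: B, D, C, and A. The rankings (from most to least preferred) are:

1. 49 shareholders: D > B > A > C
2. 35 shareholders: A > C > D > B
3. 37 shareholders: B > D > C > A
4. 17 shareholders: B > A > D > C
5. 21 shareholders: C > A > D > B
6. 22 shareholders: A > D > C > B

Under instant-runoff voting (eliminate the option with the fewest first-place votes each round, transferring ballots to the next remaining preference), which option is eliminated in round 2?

Round 1: B 54, D 49, C 21, A 57. Eliminate C.
Round 2: B 54, D 49, A 78. Eliminate D.

D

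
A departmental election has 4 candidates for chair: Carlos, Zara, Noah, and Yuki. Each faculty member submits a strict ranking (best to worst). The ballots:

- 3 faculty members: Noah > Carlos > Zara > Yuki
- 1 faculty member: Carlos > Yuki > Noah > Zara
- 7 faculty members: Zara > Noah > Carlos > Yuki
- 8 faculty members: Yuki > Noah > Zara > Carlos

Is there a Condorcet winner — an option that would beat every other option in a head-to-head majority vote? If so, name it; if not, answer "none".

Noah vs Carlos: 18–1 for Noah.
Noah vs Zara: 12–7 for Noah.
Noah vs Yuki: 10–9 for Noah.
Noah beats every other option head-to-head.

Noah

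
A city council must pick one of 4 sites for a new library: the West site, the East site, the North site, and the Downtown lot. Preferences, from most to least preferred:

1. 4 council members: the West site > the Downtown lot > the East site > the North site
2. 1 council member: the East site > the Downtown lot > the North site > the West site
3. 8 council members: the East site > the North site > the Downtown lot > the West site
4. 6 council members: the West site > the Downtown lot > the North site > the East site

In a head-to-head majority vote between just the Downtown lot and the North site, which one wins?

the Downtown lot

Voters preferring the Downtown lot to the North site: 11; preferring the North site to the Downtown lot: 8.
the Downtown lot wins the head-to-head.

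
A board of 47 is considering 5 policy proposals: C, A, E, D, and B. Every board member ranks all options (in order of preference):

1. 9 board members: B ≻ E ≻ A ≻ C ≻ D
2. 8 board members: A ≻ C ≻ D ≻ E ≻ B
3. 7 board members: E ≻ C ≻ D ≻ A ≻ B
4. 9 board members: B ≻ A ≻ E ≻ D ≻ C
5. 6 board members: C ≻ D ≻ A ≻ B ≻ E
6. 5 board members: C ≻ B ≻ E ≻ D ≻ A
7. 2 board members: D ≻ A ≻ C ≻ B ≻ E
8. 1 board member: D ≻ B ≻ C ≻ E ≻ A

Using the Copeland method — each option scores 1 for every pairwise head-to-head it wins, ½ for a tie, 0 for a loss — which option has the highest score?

C: beats D and B; loses to A and E → score 2.
A: beats C, E, and D; loses to B → score 3.
E: beats C and D; loses to A and B → score 2.
D: beats B; loses to C, A, and E → score 1.
B: beats A and E; loses to C and D → score 2.
A has the best pairwise record.

A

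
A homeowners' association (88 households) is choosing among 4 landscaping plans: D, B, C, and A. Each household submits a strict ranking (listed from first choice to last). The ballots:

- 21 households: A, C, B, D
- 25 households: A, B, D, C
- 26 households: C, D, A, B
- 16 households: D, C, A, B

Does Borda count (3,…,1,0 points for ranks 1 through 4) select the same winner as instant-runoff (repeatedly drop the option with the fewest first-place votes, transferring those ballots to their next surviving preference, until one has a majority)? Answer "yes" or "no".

yes

Borda — scores: D 125, B 71, C 152, A 180. Winner: A.
Instant-runoff — R1 D 16, B 0, C 26, A 46 (A winner). Winner: A.
The two methods agree.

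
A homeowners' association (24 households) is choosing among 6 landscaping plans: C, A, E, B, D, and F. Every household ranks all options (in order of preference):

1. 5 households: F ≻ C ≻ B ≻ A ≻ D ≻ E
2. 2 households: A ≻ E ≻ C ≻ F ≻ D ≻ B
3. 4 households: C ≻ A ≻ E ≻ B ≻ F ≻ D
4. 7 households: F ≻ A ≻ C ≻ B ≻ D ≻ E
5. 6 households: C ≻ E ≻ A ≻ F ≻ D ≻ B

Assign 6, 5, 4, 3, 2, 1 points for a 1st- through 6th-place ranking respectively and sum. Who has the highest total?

C: 5·5 + 2·4 + 4·6 + 7·4 + 6·6 = 121
A: 5·3 + 2·6 + 4·5 + 7·5 + 6·4 = 106
E: 5·1 + 2·5 + 4·4 + 7·1 + 6·5 = 68
B: 5·4 + 2·1 + 4·3 + 7·3 + 6·1 = 61
D: 5·2 + 2·2 + 4·1 + 7·2 + 6·2 = 44
F: 5·6 + 2·3 + 4·2 + 7·6 + 6·3 = 104
C has the highest Borda score (121).

C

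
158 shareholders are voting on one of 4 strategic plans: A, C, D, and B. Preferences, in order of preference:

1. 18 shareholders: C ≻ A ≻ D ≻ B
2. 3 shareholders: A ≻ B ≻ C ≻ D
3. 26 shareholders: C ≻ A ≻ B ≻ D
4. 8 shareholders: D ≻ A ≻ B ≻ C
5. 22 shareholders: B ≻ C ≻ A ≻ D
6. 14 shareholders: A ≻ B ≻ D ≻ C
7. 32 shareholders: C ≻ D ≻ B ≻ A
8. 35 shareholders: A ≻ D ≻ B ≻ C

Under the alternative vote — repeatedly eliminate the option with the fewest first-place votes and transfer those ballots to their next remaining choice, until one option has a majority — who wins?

Round 1: A 52, C 76, D 8, B 22. Eliminate D.
Round 2: A 60, C 76, B 22. Eliminate B.
Round 3: A 60, C 98. C has a majority.

C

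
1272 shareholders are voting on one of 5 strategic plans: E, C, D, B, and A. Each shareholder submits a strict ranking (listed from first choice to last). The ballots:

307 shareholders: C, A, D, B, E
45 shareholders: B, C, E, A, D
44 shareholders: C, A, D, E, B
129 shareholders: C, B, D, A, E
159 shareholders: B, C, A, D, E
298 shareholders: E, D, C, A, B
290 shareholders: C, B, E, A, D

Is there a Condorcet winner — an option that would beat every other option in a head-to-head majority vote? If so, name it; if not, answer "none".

C vs E: 974–298 for C.
C vs D: 974–298 for C.
C vs B: 1068–204 for C.
C vs A: 1272–0 for C.
C beats every other option head-to-head.

C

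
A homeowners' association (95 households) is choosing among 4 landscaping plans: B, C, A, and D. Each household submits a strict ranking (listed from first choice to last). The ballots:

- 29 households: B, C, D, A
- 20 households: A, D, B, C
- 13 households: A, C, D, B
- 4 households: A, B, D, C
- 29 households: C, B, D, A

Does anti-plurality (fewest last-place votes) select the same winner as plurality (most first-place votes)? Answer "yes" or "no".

no

Anti-plurality — last-place votes: B 13, C 24, A 58, D 0. Winner: D.
Plurality — first-place votes: B 29, C 29, A 37, D 0. Winner: A.
The two methods disagree.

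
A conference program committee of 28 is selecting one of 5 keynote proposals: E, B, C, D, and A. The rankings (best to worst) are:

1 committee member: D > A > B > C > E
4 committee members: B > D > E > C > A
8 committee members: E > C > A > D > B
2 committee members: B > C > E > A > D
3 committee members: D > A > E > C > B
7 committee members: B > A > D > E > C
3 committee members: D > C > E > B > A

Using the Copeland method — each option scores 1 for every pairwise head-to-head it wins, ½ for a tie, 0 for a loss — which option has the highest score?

E: beats C and A; ties B; loses to D → score 2.5.
B: beats A; ties E and C; loses to D → score 2.
C: beats A; ties B; loses to E and D → score 1.5.
D: beats E, B, and C; loses to A → score 3.
A: beats D; loses to E, B, and C → score 1.
D has the best pairwise record.

D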